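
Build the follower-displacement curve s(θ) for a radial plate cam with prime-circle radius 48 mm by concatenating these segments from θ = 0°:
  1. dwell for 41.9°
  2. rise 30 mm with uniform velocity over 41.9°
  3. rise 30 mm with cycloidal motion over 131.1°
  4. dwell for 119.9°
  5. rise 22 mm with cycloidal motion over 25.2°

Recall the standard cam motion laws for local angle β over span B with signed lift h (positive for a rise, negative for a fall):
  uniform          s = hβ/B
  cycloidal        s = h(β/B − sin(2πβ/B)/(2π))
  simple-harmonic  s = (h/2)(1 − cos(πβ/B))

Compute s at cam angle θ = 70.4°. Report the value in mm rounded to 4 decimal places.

seg 1 [0°–41.9°] dwell: s stays 0.0000
seg 2 [41.9°–83.8°] uniform, h=30: θ=70.4° here. β=28.5, B=41.9. 30·28.5/41.9 = 20.4057 → s = 20.4057

20.4057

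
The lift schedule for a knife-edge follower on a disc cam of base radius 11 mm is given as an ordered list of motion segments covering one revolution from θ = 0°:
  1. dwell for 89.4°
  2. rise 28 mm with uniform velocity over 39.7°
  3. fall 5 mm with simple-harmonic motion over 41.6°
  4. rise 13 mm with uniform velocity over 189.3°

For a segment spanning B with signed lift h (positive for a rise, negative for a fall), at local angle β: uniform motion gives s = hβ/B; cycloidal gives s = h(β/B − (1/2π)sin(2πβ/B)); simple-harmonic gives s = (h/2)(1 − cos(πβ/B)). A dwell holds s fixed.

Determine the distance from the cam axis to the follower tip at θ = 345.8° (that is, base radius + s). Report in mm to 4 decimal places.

seg 1 [0°–89.4°] dwell: s stays 0.0000
seg 2 [89.4°–129.1°] uniform, h=28: full span → s += 28 → s = 28.0000
seg 3 [129.1°–170.7°] simple-harmonic, h=-5: full span → s += -5 → s = 23.0000
seg 4 [170.7°–360°] uniform, h=13: θ=345.8° here. β=175.1, B=189.3. 13·175.1/189.3 = 12.0248 → s = 35.0248
radial distance = base radius + s = 11 + 35.0248 = 46.0248

46.0248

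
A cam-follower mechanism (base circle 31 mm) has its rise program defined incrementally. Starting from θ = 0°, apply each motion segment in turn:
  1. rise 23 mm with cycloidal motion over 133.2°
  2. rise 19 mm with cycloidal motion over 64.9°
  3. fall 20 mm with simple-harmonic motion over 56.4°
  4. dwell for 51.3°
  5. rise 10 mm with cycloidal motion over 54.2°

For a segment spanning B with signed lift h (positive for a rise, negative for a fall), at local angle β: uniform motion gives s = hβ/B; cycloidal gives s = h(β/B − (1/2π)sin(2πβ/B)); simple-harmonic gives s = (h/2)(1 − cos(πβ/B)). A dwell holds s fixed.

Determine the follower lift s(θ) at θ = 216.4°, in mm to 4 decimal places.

seg 1 [0°–133.2°] cycloidal, h=23: full span → s += 23 → s = 23.0000
seg 2 [133.2°–198.1°] cycloidal, h=19: full span → s += 19 → s = 42.0000
seg 3 [198.1°–254.5°] simple-harmonic, h=-20: θ=216.4° here. β=18.3, B=56.4. -20/2·(1 − cos(π·0.3245)) = -4.7608 → s = 37.2392

37.2392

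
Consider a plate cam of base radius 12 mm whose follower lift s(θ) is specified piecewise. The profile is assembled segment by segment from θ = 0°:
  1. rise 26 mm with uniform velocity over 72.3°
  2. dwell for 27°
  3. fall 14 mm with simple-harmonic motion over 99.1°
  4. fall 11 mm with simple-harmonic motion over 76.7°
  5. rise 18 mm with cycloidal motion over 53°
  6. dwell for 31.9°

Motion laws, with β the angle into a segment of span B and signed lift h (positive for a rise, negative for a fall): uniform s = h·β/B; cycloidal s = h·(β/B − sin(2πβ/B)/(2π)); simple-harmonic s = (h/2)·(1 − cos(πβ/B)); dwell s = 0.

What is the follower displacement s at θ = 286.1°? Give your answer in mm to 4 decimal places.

seg 1 [0°–72.3°] uniform, h=26: full span → s += 26 → s = 26.0000
seg 2 [72.3°–99.3°] dwell: s stays 26.0000
seg 3 [99.3°–198.4°] simple-harmonic, h=-14: full span → s += -14 → s = 12.0000
seg 4 [198.4°–275.1°] simple-harmonic, h=-11: full span → s += -11 → s = 1.0000
seg 5 [275.1°–328.1°] cycloidal, h=18: θ=286.1° here. β=11, B=53. 18·(0.2075 − sin(2π·0.2075)/(2π)) = 0.9724 → s = 1.9724

1.9724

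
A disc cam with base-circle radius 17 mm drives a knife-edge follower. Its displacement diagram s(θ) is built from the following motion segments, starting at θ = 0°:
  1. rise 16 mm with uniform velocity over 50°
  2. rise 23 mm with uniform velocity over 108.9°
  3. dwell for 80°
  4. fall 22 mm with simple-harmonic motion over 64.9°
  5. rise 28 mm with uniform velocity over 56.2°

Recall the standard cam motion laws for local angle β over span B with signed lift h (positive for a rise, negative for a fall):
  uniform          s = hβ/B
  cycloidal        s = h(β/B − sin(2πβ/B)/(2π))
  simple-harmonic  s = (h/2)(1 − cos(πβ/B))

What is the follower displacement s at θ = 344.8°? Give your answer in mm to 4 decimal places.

seg 1 [0°–50°] uniform, h=16: full span → s += 16 → s = 16.0000
seg 2 [50°–158.9°] uniform, h=23: full span → s += 23 → s = 39.0000
seg 3 [158.9°–238.9°] dwell: s stays 39.0000
seg 4 [238.9°–303.8°] simple-harmonic, h=-22: full span → s += -22 → s = 17.0000
seg 5 [303.8°–360°] uniform, h=28: θ=344.8° here. β=41, B=56.2. 28·41/56.2 = 20.4270 → s = 37.4270

37.4270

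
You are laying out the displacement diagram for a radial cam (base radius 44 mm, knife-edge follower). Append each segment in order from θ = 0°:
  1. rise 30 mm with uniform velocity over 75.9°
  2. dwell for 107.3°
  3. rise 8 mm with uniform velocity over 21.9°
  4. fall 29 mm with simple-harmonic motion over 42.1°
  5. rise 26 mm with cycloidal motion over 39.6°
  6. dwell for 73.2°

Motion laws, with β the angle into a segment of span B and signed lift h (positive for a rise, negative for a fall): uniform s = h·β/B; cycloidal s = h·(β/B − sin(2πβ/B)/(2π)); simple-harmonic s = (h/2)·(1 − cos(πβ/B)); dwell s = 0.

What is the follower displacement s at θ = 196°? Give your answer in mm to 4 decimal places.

seg 1 [0°–75.9°] uniform, h=30: full span → s += 30 → s = 30.0000
seg 2 [75.9°–183.2°] dwell: s stays 30.0000
seg 3 [183.2°–205.1°] uniform, h=8: θ=196° here. β=12.8, B=21.9. 8·12.8/21.9 = 4.6758 → s = 34.6758

34.6758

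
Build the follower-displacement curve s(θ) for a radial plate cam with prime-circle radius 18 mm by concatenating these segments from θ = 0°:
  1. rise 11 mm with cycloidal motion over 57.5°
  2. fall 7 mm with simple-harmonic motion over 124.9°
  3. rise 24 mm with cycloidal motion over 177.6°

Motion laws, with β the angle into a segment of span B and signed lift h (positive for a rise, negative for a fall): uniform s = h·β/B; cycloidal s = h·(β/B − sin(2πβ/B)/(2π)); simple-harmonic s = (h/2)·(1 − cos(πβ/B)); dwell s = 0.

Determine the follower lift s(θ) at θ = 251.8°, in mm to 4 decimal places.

seg 1 [0°–57.5°] cycloidal, h=11: full span → s += 11 → s = 11.0000
seg 2 [57.5°–182.4°] simple-harmonic, h=-7: full span → s += -7 → s = 4.0000
seg 3 [182.4°–360°] cycloidal, h=24: θ=251.8° here. β=69.4, B=177.6. 24·(0.3908 − sin(2π·0.3908)/(2π)) = 6.9578 → s = 10.9578

10.9578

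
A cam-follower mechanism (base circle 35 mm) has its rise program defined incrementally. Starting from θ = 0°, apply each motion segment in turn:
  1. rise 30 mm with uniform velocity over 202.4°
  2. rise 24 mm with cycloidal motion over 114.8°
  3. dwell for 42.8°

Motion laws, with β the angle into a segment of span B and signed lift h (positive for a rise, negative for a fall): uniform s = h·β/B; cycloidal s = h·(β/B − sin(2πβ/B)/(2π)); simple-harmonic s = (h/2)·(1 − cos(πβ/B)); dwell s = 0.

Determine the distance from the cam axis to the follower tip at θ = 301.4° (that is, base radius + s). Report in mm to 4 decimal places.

seg 1 [0°–202.4°] uniform, h=30: full span → s += 30 → s = 30.0000
seg 2 [202.4°–317.2°] cycloidal, h=24: θ=301.4° here. β=99, B=114.8. 24·(0.8624 − sin(2π·0.8624)/(2π)) = 23.6034 → s = 53.6034
radial distance = base radius + s = 35 + 53.6034 = 88.6034

88.6034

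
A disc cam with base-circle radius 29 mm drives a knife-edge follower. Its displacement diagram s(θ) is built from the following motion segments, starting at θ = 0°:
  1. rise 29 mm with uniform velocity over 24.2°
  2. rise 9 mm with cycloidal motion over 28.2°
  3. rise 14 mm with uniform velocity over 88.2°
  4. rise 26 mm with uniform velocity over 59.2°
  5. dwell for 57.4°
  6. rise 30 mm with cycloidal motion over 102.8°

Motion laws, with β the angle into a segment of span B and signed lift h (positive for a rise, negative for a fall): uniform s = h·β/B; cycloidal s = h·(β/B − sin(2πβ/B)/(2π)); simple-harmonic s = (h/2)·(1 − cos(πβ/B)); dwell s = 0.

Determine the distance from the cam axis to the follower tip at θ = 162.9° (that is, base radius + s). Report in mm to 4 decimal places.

seg 1 [0°–24.2°] uniform, h=29: full span → s += 29 → s = 29.0000
seg 2 [24.2°–52.4°] cycloidal, h=9: full span → s += 9 → s = 38.0000
seg 3 [52.4°–140.6°] uniform, h=14: full span → s += 14 → s = 52.0000
seg 4 [140.6°–199.8°] uniform, h=26: θ=162.9° here. β=22.3, B=59.2. 26·22.3/59.2 = 9.7939 → s = 61.7939
radial distance = base radius + s = 29 + 61.7939 = 90.7939

90.7939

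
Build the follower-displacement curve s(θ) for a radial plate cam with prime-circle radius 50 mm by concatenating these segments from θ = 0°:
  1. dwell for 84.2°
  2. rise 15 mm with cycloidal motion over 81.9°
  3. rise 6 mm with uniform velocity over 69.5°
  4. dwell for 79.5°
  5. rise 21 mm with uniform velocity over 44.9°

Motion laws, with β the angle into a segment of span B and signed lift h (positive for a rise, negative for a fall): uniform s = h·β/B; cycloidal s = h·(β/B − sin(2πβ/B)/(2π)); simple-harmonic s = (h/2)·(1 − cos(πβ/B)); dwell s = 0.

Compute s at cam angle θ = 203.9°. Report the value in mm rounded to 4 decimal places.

seg 1 [0°–84.2°] dwell: s stays 0.0000
seg 2 [84.2°–166.1°] cycloidal, h=15: full span → s += 15 → s = 15.0000
seg 3 [166.1°–235.6°] uniform, h=6: θ=203.9° here. β=37.8, B=69.5. 6·37.8/69.5 = 3.2633 → s = 18.2633

18.2633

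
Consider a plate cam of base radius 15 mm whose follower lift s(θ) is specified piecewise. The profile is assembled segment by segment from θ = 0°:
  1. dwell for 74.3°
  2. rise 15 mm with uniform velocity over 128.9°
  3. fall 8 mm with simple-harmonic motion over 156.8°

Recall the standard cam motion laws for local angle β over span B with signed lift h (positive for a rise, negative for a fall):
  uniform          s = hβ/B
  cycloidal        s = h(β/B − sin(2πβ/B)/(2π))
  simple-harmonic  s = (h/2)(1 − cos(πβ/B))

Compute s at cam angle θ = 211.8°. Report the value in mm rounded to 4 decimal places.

seg 1 [0°–74.3°] dwell: s stays 0.0000
seg 2 [74.3°–203.2°] uniform, h=15: full span → s += 15 → s = 15.0000
seg 3 [203.2°–360°] simple-harmonic, h=-8: θ=211.8° here. β=8.6, B=156.8. -8/2·(1 − cos(π·0.0548)) = -0.0592 → s = 14.9408

14.9408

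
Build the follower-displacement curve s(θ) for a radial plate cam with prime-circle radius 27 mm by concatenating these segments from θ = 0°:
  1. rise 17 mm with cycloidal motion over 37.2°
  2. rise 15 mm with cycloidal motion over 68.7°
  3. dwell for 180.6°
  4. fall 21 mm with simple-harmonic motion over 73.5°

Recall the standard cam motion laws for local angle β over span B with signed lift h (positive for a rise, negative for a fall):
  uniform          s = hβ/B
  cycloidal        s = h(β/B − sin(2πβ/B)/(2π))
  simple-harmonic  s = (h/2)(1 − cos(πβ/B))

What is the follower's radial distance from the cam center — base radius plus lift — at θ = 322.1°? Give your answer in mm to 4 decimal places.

seg 1 [0°–37.2°] cycloidal, h=17: full span → s += 17 → s = 17.0000
seg 2 [37.2°–105.9°] cycloidal, h=15: full span → s += 15 → s = 32.0000
seg 3 [105.9°–286.5°] dwell: s stays 32.0000
seg 4 [286.5°–360°] simple-harmonic, h=-21: θ=322.1° here. β=35.6, B=73.5. -21/2·(1 − cos(π·0.4844)) = -9.9841 → s = 22.0159
radial distance = base radius + s = 27 + 22.0159 = 49.0159

49.0159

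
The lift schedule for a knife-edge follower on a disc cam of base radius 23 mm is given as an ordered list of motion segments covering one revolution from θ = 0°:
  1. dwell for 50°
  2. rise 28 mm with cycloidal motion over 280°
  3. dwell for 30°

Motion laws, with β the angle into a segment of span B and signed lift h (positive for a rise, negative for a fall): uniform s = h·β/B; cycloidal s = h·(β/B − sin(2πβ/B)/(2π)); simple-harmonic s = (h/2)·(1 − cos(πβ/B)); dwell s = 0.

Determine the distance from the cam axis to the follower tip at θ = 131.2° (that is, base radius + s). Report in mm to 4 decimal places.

seg 1 [0°–50°] dwell: s stays 0.0000
seg 2 [50°–330°] cycloidal, h=28: θ=131.2° here. β=81.2, B=280. 28·(0.2900 − sin(2π·0.2900)/(2π)) = 3.8037 → s = 3.8037
radial distance = base radius + s = 23 + 3.8037 = 26.8037

26.8037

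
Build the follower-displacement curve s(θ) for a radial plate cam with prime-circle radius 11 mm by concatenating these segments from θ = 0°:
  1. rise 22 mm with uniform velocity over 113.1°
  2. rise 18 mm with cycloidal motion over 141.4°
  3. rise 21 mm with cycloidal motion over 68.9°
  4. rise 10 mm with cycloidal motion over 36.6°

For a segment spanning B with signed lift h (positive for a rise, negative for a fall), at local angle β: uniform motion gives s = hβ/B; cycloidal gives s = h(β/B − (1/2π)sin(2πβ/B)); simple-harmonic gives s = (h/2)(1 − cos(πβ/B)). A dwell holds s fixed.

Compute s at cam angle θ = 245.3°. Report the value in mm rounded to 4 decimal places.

seg 1 [0°–113.1°] uniform, h=22: full span → s += 22 → s = 22.0000
seg 2 [113.1°–254.5°] cycloidal, h=18: θ=245.3° here. β=132.2, B=141.4. 18·(0.9349 − sin(2π·0.9349)/(2π)) = 17.9677 → s = 39.9677

39.9677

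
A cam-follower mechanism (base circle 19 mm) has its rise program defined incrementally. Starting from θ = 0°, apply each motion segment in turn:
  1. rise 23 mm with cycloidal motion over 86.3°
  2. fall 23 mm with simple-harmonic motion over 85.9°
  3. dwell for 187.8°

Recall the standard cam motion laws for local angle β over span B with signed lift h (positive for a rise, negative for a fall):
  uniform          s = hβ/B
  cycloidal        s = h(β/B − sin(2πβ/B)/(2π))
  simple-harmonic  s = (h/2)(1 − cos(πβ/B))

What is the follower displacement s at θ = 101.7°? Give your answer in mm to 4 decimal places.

seg 1 [0°–86.3°] cycloidal, h=23: full span → s += 23 → s = 23.0000
seg 2 [86.3°–172.2°] simple-harmonic, h=-23: θ=101.7° here. β=15.4, B=85.9. -23/2·(1 − cos(π·0.1793)) = -1.7763 → s = 21.2237

21.2237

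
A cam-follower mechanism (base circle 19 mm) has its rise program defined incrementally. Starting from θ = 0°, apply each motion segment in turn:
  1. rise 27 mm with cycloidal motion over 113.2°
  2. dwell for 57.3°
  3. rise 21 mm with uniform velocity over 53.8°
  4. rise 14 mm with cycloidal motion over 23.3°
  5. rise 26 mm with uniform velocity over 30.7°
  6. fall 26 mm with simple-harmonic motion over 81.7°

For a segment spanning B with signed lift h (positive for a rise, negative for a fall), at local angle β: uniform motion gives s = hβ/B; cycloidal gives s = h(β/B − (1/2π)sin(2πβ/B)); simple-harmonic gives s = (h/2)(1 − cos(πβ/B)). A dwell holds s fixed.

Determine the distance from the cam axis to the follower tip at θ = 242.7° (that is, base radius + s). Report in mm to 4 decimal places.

seg 1 [0°–113.2°] cycloidal, h=27: full span → s += 27 → s = 27.0000
seg 2 [113.2°–170.5°] dwell: s stays 27.0000
seg 3 [170.5°–224.3°] uniform, h=21: full span → s += 21 → s = 48.0000
seg 4 [224.3°–247.6°] cycloidal, h=14: θ=242.7° here. β=18.4, B=23.3. 14·(0.7897 − sin(2π·0.7897)/(2π)) = 13.2150 → s = 61.2150
radial distance = base radius + s = 19 + 61.2150 = 80.2150

80.2150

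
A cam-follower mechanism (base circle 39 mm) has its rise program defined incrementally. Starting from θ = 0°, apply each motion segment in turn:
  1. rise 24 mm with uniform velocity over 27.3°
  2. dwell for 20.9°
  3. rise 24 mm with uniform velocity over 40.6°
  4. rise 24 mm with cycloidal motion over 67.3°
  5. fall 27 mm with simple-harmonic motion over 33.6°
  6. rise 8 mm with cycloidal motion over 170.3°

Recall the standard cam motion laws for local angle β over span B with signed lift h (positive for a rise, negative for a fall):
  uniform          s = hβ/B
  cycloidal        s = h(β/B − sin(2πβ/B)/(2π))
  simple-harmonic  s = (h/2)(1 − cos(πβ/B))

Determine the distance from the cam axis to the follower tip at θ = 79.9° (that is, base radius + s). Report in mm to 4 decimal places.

seg 1 [0°–27.3°] uniform, h=24: full span → s += 24 → s = 24.0000
seg 2 [27.3°–48.2°] dwell: s stays 24.0000
seg 3 [48.2°–88.8°] uniform, h=24: θ=79.9° here. β=31.7, B=40.6. 24·31.7/40.6 = 18.7389 → s = 42.7389
radial distance = base radius + s = 39 + 42.7389 = 81.7389

81.7389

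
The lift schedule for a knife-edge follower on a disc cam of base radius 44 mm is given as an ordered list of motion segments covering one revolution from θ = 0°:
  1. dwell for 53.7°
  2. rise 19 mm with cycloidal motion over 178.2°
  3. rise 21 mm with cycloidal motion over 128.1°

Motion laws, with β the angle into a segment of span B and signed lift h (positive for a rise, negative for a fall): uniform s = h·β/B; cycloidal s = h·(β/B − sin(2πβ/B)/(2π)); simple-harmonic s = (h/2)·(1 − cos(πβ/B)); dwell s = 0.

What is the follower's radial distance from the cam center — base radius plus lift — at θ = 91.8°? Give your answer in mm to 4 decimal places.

seg 1 [0°–53.7°] dwell: s stays 0.0000
seg 2 [53.7°–231.9°] cycloidal, h=19: θ=91.8° here. β=38.1, B=178.2. 19·(0.2138 − sin(2π·0.2138)/(2π)) = 1.1162 → s = 1.1162
radial distance = base radius + s = 44 + 1.1162 = 45.1162

45.1162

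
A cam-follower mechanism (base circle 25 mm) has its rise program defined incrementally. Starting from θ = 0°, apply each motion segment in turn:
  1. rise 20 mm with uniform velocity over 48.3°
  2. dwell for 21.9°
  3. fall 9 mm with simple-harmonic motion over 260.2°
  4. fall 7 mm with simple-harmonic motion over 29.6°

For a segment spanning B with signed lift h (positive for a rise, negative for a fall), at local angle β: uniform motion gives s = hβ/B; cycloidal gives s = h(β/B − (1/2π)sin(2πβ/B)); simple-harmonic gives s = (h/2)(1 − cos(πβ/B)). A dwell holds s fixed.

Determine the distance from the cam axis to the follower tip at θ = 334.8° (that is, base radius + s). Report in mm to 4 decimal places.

seg 1 [0°–48.3°] uniform, h=20: full span → s += 20 → s = 20.0000
seg 2 [48.3°–70.2°] dwell: s stays 20.0000
seg 3 [70.2°–330.4°] simple-harmonic, h=-9: full span → s += -9 → s = 11.0000
seg 4 [330.4°–360°] simple-harmonic, h=-7: θ=334.8° here. β=4.4, B=29.6. -7/2·(1 − cos(π·0.1486)) = -0.3748 → s = 10.6252
radial distance = base radius + s = 25 + 10.6252 = 35.6252

35.6252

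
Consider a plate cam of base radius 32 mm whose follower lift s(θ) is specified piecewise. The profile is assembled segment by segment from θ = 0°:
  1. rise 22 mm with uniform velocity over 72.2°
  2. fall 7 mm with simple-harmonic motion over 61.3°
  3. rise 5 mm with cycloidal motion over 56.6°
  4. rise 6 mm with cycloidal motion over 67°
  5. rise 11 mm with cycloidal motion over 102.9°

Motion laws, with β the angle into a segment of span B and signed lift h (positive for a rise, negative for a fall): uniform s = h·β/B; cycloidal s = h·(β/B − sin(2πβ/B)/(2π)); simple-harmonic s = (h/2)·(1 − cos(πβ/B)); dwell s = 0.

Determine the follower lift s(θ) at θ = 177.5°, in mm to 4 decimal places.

seg 1 [0°–72.2°] uniform, h=22: full span → s += 22 → s = 22.0000
seg 2 [72.2°–133.5°] simple-harmonic, h=-7: full span → s += -7 → s = 15.0000
seg 3 [133.5°–190.1°] cycloidal, h=5: θ=177.5° here. β=44, B=56.6. 5·(0.7774 − sin(2π·0.7774)/(2π)) = 4.6709 → s = 19.6709

19.6709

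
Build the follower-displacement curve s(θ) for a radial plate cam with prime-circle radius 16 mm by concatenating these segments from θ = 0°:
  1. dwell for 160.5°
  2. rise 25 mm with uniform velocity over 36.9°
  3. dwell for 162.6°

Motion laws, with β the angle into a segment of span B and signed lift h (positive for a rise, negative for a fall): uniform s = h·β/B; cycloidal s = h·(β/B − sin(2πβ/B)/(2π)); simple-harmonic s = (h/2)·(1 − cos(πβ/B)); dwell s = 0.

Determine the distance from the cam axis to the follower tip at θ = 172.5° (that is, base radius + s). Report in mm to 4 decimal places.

seg 1 [0°–160.5°] dwell: s stays 0.0000
seg 2 [160.5°–197.4°] uniform, h=25: θ=172.5° here. β=12, B=36.9. 25·12/36.9 = 8.1301 → s = 8.1301
radial distance = base radius + s = 16 + 8.1301 = 24.1301

24.1301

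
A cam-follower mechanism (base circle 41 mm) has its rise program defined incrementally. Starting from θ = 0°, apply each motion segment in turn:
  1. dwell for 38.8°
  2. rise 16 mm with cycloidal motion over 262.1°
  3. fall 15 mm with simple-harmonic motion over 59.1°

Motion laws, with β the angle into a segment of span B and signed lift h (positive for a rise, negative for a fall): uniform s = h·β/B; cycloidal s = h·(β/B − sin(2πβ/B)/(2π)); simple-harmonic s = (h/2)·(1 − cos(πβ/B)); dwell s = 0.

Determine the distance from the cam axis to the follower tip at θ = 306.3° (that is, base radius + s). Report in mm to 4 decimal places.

seg 1 [0°–38.8°] dwell: s stays 0.0000
seg 2 [38.8°–300.9°] cycloidal, h=16: full span → s += 16 → s = 16.0000
seg 3 [300.9°–360°] simple-harmonic, h=-15: θ=306.3° here. β=5.4, B=59.1. -15/2·(1 − cos(π·0.0914)) = -0.3069 → s = 15.6931
radial distance = base radius + s = 41 + 15.6931 = 56.6931

56.6931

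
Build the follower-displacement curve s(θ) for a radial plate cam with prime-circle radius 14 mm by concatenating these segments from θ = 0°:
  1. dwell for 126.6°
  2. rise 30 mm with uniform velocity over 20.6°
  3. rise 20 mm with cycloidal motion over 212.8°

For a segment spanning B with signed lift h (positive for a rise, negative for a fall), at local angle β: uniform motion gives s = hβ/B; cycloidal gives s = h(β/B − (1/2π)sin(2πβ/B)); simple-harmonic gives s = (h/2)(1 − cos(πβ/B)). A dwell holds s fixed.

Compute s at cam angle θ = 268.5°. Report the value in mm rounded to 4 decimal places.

seg 1 [0°–126.6°] dwell: s stays 0.0000
seg 2 [126.6°–147.2°] uniform, h=30: full span → s += 30 → s = 30.0000
seg 3 [147.2°–360°] cycloidal, h=20: θ=268.5° here. β=121.3, B=212.8. 20·(0.5700 − sin(2π·0.5700)/(2π)) = 12.7560 → s = 42.7560

42.7560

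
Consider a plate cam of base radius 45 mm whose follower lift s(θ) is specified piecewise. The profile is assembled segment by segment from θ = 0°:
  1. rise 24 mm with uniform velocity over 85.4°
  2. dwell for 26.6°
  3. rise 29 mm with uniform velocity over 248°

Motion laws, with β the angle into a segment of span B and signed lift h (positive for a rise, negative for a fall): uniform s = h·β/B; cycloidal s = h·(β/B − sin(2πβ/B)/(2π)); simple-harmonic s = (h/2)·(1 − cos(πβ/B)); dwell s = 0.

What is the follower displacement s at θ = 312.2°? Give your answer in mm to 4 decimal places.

seg 1 [0°–85.4°] uniform, h=24: full span → s += 24 → s = 24.0000
seg 2 [85.4°–112°] dwell: s stays 24.0000
seg 3 [112°–360°] uniform, h=29: θ=312.2° here. β=200.2, B=248. 29·200.2/248 = 23.4105 → s = 47.4105

47.4105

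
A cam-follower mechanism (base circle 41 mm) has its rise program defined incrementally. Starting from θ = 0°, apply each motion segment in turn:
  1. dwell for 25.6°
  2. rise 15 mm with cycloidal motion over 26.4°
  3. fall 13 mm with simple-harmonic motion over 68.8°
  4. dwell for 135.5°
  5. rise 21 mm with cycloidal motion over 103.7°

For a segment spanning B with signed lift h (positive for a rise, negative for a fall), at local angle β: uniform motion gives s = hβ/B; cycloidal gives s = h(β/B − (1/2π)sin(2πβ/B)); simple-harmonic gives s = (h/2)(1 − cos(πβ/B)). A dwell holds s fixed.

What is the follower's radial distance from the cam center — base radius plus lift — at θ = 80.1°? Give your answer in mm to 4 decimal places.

seg 1 [0°–25.6°] dwell: s stays 0.0000
seg 2 [25.6°–52°] cycloidal, h=15: full span → s += 15 → s = 15.0000
seg 3 [52°–120.8°] simple-harmonic, h=-13: θ=80.1° here. β=28.1, B=68.8. -13/2·(1 − cos(π·0.4084)) = -4.6558 → s = 10.3442
radial distance = base radius + s = 41 + 10.3442 = 51.3442

51.3442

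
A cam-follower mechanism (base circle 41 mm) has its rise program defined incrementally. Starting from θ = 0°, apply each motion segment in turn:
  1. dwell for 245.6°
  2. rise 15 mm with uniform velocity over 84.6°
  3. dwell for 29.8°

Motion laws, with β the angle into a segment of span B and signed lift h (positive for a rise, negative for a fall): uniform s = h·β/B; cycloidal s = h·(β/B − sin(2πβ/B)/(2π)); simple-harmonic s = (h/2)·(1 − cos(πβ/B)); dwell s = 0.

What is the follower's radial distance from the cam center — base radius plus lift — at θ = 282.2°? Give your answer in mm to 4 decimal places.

seg 1 [0°–245.6°] dwell: s stays 0.0000
seg 2 [245.6°–330.2°] uniform, h=15: θ=282.2° here. β=36.6, B=84.6. 15·36.6/84.6 = 6.4894 → s = 6.4894
radial distance = base radius + s = 41 + 6.4894 = 47.4894

47.4894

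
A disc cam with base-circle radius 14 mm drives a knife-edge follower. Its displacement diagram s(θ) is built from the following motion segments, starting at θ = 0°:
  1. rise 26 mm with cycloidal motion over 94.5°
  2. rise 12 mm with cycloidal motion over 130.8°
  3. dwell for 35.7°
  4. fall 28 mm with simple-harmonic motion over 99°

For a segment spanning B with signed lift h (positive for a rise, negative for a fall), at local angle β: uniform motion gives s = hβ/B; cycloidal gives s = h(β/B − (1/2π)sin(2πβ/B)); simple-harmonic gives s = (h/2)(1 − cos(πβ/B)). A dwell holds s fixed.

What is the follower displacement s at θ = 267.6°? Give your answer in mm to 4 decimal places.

seg 1 [0°–94.5°] cycloidal, h=26: full span → s += 26 → s = 26.0000
seg 2 [94.5°–225.3°] cycloidal, h=12: full span → s += 12 → s = 38.0000
seg 3 [225.3°–261°] dwell: s stays 38.0000
seg 4 [261°–360°] simple-harmonic, h=-28: θ=267.6° here. β=6.6, B=99. -28/2·(1 − cos(π·0.0667)) = -0.3059 → s = 37.6941

37.6941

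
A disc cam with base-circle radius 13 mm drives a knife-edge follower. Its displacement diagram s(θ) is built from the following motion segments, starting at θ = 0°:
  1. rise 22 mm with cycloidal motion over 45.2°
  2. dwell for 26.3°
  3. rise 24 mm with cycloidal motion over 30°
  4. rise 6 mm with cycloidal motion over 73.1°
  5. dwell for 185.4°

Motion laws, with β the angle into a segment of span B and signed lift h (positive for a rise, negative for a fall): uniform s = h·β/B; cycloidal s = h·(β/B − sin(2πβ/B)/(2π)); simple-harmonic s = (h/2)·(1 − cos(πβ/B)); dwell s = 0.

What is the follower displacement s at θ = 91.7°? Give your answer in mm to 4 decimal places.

seg 1 [0°–45.2°] cycloidal, h=22: full span → s += 22 → s = 22.0000
seg 2 [45.2°–71.5°] dwell: s stays 22.0000
seg 3 [71.5°–101.5°] cycloidal, h=24: θ=91.7° here. β=20.2, B=30. 24·(0.6733 − sin(2π·0.6733)/(2π)) = 19.5450 → s = 41.5450

41.5450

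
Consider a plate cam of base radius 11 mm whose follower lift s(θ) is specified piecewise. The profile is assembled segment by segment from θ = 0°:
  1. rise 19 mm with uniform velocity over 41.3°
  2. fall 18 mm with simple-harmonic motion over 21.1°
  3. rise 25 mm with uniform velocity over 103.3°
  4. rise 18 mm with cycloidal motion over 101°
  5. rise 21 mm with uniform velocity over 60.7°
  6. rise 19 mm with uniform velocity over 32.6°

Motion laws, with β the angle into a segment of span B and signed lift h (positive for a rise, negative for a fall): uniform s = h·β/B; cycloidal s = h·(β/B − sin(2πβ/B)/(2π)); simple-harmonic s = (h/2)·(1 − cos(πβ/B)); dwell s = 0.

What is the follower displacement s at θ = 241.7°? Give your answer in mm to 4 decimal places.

seg 1 [0°–41.3°] uniform, h=19: full span → s += 19 → s = 19.0000
seg 2 [41.3°–62.4°] simple-harmonic, h=-18: full span → s += -18 → s = 1.0000
seg 3 [62.4°–165.7°] uniform, h=25: full span → s += 25 → s = 26.0000
seg 4 [165.7°–266.7°] cycloidal, h=18: θ=241.7° here. β=76, B=101. 18·(0.7525 − sin(2π·0.7525)/(2π)) = 16.4090 → s = 42.4090

42.4090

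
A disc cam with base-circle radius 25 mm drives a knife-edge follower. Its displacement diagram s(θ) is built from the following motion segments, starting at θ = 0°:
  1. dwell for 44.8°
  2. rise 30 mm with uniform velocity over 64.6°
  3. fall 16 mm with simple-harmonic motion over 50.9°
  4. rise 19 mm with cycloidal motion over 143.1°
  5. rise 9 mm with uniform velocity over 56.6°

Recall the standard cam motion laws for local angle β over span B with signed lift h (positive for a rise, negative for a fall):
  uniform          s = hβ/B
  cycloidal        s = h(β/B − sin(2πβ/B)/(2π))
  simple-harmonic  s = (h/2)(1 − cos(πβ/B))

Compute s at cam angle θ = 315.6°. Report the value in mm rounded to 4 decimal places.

seg 1 [0°–44.8°] dwell: s stays 0.0000
seg 2 [44.8°–109.4°] uniform, h=30: full span → s += 30 → s = 30.0000
seg 3 [109.4°–160.3°] simple-harmonic, h=-16: full span → s += -16 → s = 14.0000
seg 4 [160.3°–303.4°] cycloidal, h=19: full span → s += 19 → s = 33.0000
seg 5 [303.4°–360°] uniform, h=9: θ=315.6° here. β=12.2, B=56.6. 9·12.2/56.6 = 1.9399 → s = 34.9399

34.9399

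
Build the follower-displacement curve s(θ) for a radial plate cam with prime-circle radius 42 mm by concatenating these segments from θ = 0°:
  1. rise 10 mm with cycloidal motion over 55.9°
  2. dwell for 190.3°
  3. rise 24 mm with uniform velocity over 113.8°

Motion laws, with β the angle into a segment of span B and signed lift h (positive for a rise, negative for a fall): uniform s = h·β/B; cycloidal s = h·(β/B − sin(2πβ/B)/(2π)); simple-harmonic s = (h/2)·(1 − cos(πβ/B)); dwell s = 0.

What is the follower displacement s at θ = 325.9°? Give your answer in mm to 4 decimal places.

seg 1 [0°–55.9°] cycloidal, h=10: full span → s += 10 → s = 10.0000
seg 2 [55.9°–246.2°] dwell: s stays 10.0000
seg 3 [246.2°–360°] uniform, h=24: θ=325.9° here. β=79.7, B=113.8. 24·79.7/113.8 = 16.8084 → s = 26.8084

26.8084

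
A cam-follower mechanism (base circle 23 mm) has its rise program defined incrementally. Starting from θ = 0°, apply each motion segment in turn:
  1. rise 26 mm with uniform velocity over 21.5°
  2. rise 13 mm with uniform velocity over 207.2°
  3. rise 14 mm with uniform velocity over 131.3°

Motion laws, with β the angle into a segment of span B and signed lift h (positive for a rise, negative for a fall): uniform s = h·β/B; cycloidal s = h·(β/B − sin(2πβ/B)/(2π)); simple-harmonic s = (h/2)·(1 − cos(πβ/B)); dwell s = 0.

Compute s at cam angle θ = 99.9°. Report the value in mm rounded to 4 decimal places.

seg 1 [0°–21.5°] uniform, h=26: full span → s += 26 → s = 26.0000
seg 2 [21.5°–228.7°] uniform, h=13: θ=99.9° here. β=78.4, B=207.2. 13·78.4/207.2 = 4.9189 → s = 30.9189

30.9189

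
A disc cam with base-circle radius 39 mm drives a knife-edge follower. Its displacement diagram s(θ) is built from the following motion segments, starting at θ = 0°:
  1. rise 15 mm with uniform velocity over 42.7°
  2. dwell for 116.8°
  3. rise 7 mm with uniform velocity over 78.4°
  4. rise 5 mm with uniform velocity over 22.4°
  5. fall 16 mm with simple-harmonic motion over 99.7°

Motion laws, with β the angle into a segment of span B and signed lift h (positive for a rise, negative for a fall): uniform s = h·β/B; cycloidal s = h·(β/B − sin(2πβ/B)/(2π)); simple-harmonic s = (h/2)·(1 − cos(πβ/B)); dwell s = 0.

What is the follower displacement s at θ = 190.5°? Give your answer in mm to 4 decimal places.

seg 1 [0°–42.7°] uniform, h=15: full span → s += 15 → s = 15.0000
seg 2 [42.7°–159.5°] dwell: s stays 15.0000
seg 3 [159.5°–237.9°] uniform, h=7: θ=190.5° here. β=31, B=78.4. 7·31/78.4 = 2.7679 → s = 17.7679

17.7679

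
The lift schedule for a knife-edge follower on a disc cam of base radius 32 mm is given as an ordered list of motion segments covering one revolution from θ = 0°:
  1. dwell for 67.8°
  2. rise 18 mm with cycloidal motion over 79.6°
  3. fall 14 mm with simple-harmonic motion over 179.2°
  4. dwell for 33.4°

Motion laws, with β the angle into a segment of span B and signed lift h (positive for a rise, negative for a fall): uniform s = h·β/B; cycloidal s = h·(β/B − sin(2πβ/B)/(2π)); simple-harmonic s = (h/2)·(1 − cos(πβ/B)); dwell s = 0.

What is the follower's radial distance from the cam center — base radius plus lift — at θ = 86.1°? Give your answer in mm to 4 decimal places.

seg 1 [0°–67.8°] dwell: s stays 0.0000
seg 2 [67.8°–147.4°] cycloidal, h=18: θ=86.1° here. β=18.3, B=79.6. 18·(0.2299 − sin(2π·0.2299)/(2π)) = 1.2962 → s = 1.2962
radial distance = base radius + s = 32 + 1.2962 = 33.2962

33.2962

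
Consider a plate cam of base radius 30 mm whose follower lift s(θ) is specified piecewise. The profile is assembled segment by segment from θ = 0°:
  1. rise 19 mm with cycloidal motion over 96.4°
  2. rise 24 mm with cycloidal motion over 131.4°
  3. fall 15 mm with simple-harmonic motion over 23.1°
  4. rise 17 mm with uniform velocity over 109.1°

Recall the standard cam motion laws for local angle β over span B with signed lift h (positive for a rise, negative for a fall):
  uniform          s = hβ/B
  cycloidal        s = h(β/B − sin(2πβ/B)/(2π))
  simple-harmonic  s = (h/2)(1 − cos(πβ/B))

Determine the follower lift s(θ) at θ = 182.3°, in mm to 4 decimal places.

seg 1 [0°–96.4°] cycloidal, h=19: full span → s += 19 → s = 19.0000
seg 2 [96.4°–227.8°] cycloidal, h=24: θ=182.3° here. β=85.9, B=131.4. 24·(0.6537 − sin(2π·0.6537)/(2π)) = 18.8315 → s = 37.8315

37.8315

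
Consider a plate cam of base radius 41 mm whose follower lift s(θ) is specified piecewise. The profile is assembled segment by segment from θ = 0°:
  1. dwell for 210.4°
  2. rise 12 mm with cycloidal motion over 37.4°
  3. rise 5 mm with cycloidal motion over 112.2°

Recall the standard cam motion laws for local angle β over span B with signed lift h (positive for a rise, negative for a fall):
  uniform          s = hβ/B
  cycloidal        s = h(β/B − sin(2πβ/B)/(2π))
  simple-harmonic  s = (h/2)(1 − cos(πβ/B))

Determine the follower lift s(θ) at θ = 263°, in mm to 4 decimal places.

seg 1 [0°–210.4°] dwell: s stays 0.0000
seg 2 [210.4°–247.8°] cycloidal, h=12: full span → s += 12 → s = 12.0000
seg 3 [247.8°–360°] cycloidal, h=5: θ=263° here. β=15.2, B=112.2. 5·(0.1355 − sin(2π·0.1355)/(2π)) = 0.0789 → s = 12.0789

12.0789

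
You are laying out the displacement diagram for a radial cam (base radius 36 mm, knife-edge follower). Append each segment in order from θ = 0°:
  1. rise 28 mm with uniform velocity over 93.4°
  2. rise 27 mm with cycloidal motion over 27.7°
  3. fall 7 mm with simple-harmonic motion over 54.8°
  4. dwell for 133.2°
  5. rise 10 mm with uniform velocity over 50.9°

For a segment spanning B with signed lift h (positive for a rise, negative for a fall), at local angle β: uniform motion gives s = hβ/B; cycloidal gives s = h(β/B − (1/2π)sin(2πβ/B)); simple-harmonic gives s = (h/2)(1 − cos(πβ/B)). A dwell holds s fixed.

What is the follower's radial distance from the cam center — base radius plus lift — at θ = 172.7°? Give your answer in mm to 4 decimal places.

seg 1 [0°–93.4°] uniform, h=28: full span → s += 28 → s = 28.0000
seg 2 [93.4°–121.1°] cycloidal, h=27: full span → s += 27 → s = 55.0000
seg 3 [121.1°–175.9°] simple-harmonic, h=-7: θ=172.7° here. β=51.6, B=54.8. -7/2·(1 − cos(π·0.9416)) = -6.9413 → s = 48.0587
radial distance = base radius + s = 36 + 48.0587 = 84.0587

84.0587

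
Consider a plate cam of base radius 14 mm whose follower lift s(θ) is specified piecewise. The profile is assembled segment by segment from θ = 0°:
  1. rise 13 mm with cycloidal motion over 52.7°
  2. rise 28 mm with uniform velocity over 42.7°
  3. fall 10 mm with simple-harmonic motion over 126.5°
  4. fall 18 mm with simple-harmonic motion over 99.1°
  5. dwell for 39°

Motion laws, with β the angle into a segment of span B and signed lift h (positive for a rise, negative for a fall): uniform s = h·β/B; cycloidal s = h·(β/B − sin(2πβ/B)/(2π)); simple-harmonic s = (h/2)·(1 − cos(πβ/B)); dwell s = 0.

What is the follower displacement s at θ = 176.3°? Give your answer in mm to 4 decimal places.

seg 1 [0°–52.7°] cycloidal, h=13: full span → s += 13 → s = 13.0000
seg 2 [52.7°–95.4°] uniform, h=28: full span → s += 28 → s = 41.0000
seg 3 [95.4°–221.9°] simple-harmonic, h=-10: θ=176.3° here. β=80.9, B=126.5. -10/2·(1 − cos(π·0.6395)) = -7.1222 → s = 33.8778

33.8778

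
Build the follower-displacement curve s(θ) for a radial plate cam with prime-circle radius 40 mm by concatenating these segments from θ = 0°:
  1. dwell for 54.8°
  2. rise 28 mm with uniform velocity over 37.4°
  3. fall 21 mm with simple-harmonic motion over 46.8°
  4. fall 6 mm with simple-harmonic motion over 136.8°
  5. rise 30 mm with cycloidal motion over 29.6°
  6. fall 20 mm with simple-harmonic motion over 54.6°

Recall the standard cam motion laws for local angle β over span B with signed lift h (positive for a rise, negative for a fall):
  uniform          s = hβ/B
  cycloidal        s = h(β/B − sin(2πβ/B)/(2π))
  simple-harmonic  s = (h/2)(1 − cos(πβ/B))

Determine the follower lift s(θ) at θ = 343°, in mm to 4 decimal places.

seg 1 [0°–54.8°] dwell: s stays 0.0000
seg 2 [54.8°–92.2°] uniform, h=28: full span → s += 28 → s = 28.0000
seg 3 [92.2°–139°] simple-harmonic, h=-21: full span → s += -21 → s = 7.0000
seg 4 [139°–275.8°] simple-harmonic, h=-6: full span → s += -6 → s = 1.0000
seg 5 [275.8°–305.4°] cycloidal, h=30: full span → s += 30 → s = 31.0000
seg 6 [305.4°–360°] simple-harmonic, h=-20: θ=343° here. β=37.6, B=54.6. -20/2·(1 − cos(π·0.6886)) = -15.5856 → s = 15.4144

15.4144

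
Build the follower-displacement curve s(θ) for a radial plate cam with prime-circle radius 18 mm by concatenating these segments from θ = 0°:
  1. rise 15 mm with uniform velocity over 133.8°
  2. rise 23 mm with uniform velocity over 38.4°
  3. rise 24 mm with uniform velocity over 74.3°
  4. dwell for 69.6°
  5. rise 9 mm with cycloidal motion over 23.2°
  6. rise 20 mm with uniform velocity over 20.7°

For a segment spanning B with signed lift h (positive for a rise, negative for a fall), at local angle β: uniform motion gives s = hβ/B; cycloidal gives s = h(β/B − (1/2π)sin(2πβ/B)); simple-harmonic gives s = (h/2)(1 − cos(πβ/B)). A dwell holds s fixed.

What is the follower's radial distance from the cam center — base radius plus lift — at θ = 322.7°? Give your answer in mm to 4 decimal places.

seg 1 [0°–133.8°] uniform, h=15: full span → s += 15 → s = 15.0000
seg 2 [133.8°–172.2°] uniform, h=23: full span → s += 23 → s = 38.0000
seg 3 [172.2°–246.5°] uniform, h=24: full span → s += 24 → s = 62.0000
seg 4 [246.5°–316.1°] dwell: s stays 62.0000
seg 5 [316.1°–339.3°] cycloidal, h=9: θ=322.7° here. β=6.6, B=23.2. 9·(0.2845 − sin(2π·0.2845)/(2π)) = 1.1614 → s = 63.1614
radial distance = base radius + s = 18 + 63.1614 = 81.1614

81.1614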